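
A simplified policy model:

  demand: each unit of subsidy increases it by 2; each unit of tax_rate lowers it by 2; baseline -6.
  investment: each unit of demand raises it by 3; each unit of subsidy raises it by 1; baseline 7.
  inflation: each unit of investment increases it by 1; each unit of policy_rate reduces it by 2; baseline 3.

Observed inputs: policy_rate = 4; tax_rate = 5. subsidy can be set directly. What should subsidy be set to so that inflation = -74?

Substituting into the demand equation gives demand = 2*subsidy - 16.
Substituting into the investment equation gives investment = 7*subsidy - 41.
This gives inflation = 7*subsidy - 46.
Solve 7*subsidy - 46 = -74: subsidy = (-74 + 46) / 7 = -4.

subsidy = -4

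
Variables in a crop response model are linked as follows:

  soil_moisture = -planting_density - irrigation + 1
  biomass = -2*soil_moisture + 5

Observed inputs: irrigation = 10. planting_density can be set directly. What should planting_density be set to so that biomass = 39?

planting_density = 8

Substituting into the soil_moisture equation gives soil_moisture = -planting_density - 9.
Substituting into the biomass equation gives biomass = 2*planting_density + 23.
Solve 2*planting_density + 23 = 39: planting_density = (39 - 23) / 2 = 8.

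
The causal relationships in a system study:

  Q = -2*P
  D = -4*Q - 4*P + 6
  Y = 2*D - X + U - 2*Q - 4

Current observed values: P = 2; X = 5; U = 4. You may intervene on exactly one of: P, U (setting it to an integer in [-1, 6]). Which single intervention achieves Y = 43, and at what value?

Intervening on P: with other inputs at their observed values, Y = 12*P + 7. Solving for 43 gives P = 3, within [-1, 6].
Intervening on U: Y = U + 27. Reaching 43 requires U = 16, outside [-1, 6].

set P = 3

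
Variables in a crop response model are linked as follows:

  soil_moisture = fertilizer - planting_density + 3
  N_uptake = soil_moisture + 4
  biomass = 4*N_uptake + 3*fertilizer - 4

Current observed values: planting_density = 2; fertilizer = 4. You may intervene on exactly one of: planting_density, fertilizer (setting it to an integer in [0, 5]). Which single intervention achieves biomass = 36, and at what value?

set planting_density = 4

Intervening on planting_density: with other inputs at their observed values, biomass = -4*planting_density + 52. Solving for 36 gives planting_density = 4, within [0, 5].
Intervening on fertilizer: biomass = 7*fertilizer + 16. Reaching 36 requires fertilizer = 20/7, not an integer.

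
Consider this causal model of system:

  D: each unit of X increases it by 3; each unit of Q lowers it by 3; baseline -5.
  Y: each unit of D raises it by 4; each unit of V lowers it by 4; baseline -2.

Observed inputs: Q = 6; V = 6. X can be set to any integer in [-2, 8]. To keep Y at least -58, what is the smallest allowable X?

Substituting into the D equation gives D = 3*X - 23.
This gives Y = 12*X - 118.
Require 12*X - 118 ≥ -58, so X ≥ 5.
The smallest integer in [-2, 8] satisfying this is 5.

X = 5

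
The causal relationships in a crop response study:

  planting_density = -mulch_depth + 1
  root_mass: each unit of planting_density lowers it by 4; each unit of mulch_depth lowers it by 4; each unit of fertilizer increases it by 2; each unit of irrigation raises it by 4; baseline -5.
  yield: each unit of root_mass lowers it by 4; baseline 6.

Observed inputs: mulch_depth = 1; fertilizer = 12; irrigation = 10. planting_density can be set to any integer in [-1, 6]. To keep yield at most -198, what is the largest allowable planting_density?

planting_density = 1

Intervening on planting_density fixes its value directly, overriding its dependence on mulch_depth.
Substituting into the root_mass equation gives root_mass = -4*planting_density + 55.
Substituting into the yield equation gives yield = 16*planting_density - 214.
Require 16*planting_density - 214 ≤ -198, so planting_density ≤ 1.
The largest integer in [-1, 6] satisfying this is 1.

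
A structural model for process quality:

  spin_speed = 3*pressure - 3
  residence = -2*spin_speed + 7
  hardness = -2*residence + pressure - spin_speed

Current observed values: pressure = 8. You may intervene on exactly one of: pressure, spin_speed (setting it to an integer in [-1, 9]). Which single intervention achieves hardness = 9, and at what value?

Intervening on pressure: hardness = 10*pressure - 23. Reaching 9 requires pressure = 16/5, not an integer.
Intervening on spin_speed: with other inputs at their observed values, hardness = 3*spin_speed - 6. Solving for 9 gives spin_speed = 5, within [-1, 9].

set spin_speed = 5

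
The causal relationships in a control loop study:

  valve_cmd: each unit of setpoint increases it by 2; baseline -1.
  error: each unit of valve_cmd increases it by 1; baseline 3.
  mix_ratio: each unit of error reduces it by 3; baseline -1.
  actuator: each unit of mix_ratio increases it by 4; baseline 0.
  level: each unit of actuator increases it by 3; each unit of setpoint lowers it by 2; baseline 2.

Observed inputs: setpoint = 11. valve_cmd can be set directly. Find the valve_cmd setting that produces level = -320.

Intervening on valve_cmd fixes its value directly, overriding its dependence on setpoint.
Substituting into the mix_ratio equation gives mix_ratio = -3*valve_cmd - 10.
Substituting into the actuator equation gives actuator = -12*valve_cmd - 40.
Substituting into the level equation gives level = -36*valve_cmd - 140.
Solve -36*valve_cmd - 140 = -320: valve_cmd = (-320 + 140) / -36 = 5.

valve_cmd = 5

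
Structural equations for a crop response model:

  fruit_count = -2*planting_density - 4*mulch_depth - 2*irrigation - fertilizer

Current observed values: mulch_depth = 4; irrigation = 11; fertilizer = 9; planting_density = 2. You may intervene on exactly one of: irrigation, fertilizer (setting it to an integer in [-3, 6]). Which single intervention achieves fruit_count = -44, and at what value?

set fertilizer = 2

Intervening on irrigation: fruit_count = -2*irrigation - 29. Reaching -44 requires irrigation = 15/2, not an integer.
Intervening on fertilizer: with other inputs at their observed values, fruit_count = -fertilizer - 42. Solving for -44 gives fertilizer = 2, within [-3, 6].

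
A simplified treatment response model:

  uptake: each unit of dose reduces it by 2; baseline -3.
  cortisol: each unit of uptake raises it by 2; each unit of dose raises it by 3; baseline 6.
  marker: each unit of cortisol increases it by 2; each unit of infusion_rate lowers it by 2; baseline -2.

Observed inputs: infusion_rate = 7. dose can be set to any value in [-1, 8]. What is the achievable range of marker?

-32 to -14

Substituting into the cortisol equation gives cortisol = -dose.
Substituting into the marker equation gives marker = -2*dose - 16.
Linear in dose, so extremes are at the endpoints: dose = -1 gives marker = -14; dose = 8 gives marker = -32.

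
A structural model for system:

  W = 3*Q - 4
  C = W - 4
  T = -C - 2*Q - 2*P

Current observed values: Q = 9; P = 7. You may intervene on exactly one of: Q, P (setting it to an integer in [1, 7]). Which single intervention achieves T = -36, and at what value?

Intervening on Q: with other inputs at their observed values, T = -5*Q - 6. Solving for -36 gives Q = 6, within [1, 7].
Intervening on P: T = -2*P - 37. Reaching -36 requires P = -1/2, not an integer.

set Q = 6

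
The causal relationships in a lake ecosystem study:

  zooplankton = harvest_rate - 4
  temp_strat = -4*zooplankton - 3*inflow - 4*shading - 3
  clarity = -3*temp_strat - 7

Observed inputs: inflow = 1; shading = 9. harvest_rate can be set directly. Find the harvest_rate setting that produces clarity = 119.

Substituting into the temp_strat equation gives temp_strat = -4*harvest_rate - 26.
Substituting into the clarity equation gives clarity = 12*harvest_rate + 71.
Solve 12*harvest_rate + 71 = 119: harvest_rate = (119 - 71) / 12 = 4.

harvest_rate = 4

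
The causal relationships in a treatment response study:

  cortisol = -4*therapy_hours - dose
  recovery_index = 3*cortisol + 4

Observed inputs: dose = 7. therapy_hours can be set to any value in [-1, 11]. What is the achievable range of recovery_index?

Substituting into the cortisol equation gives cortisol = -4*therapy_hours - 7.
Substituting into the recovery_index equation gives recovery_index = -12*therapy_hours - 17.
Linear in therapy_hours, so extremes are at the endpoints: therapy_hours = -1 gives recovery_index = -5; therapy_hours = 11 gives recovery_index = -149.

-149 to -5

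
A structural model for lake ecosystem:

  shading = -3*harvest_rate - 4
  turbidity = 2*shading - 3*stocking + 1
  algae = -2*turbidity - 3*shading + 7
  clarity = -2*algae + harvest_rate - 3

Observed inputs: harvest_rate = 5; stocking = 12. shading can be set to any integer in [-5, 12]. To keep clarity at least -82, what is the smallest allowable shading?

shading = 5

Intervening on shading fixes its value directly, overriding its dependence on harvest_rate.
Substituting into the turbidity equation gives turbidity = 2*shading - 35.
This gives algae = -7*shading + 77.
So clarity = 14*shading - 152.
Require 14*shading - 152 ≥ -82, so shading ≥ 5.
The smallest integer in [-5, 12] satisfying this is 5.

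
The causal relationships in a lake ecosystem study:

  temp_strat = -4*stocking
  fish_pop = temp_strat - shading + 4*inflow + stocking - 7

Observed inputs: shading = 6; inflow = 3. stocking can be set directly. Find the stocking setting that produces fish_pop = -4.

Substituting into the fish_pop equation gives fish_pop = -3*stocking - 1.
Solve -3*stocking - 1 = -4: stocking = (-4 + 1) / -3 = 1.

stocking = 1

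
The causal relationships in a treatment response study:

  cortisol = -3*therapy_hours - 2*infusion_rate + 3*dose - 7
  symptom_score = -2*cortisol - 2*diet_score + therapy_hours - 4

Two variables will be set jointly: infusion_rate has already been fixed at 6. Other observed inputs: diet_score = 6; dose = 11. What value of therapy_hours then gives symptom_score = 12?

therapy_hours = 8

With infusion_rate held at 6:
Substituting into the cortisol equation gives cortisol = -3*therapy_hours + 14.
Substituting into the symptom_score equation gives symptom_score = 7*therapy_hours - 44.
Solve 7*therapy_hours - 44 = 12: therapy_hours = (12 + 44) / 7 = 8.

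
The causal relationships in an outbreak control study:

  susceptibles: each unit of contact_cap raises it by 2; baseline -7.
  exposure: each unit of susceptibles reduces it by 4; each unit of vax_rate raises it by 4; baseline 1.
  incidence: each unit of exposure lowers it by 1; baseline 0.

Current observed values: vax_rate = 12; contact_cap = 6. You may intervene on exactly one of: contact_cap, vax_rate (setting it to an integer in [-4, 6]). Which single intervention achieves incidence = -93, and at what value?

Intervening on contact_cap: with other inputs at their observed values, incidence = 8*contact_cap - 77. Solving for -93 gives contact_cap = -2, within [-4, 6].
Intervening on vax_rate: incidence = -4*vax_rate + 19. Reaching -93 requires vax_rate = 28, outside [-4, 6].

set contact_cap = -2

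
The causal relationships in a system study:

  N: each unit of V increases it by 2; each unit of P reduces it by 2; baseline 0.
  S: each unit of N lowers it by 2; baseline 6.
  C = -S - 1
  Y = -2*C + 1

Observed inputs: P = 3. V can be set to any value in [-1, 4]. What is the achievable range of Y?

Substituting into the N equation gives N = 2*V - 6.
S becomes -4*V + 18.
Substituting into the C equation gives C = 4*V - 19.
So Y = -8*V + 39.
Linear in V, so extremes are at the endpoints: V = -1 gives Y = 47; V = 4 gives Y = 7.

7 to 47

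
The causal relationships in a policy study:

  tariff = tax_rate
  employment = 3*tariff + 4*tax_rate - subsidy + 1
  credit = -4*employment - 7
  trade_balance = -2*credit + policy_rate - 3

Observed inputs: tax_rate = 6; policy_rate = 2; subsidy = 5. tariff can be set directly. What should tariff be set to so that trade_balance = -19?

Intervening on tariff fixes its value directly, overriding its dependence on tax_rate.
Substituting into the employment equation gives employment = 3*tariff + 20.
Substituting into the credit equation gives credit = -12*tariff - 87.
Substituting into the trade_balance equation gives trade_balance = 24*tariff + 173.
Solve 24*tariff + 173 = -19: tariff = (-19 - 173) / 24 = -8.

tariff = -8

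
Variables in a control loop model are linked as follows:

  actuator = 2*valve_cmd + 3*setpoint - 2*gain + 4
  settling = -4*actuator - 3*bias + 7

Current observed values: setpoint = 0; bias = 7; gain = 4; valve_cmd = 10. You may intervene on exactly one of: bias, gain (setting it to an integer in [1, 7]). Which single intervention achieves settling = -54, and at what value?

Intervening on bias: settling = -3*bias - 57. Reaching -54 requires bias = -1, outside [1, 7].
Intervening on gain: with other inputs at their observed values, settling = 8*gain - 110. Solving for -54 gives gain = 7, within [1, 7].

set gain = 7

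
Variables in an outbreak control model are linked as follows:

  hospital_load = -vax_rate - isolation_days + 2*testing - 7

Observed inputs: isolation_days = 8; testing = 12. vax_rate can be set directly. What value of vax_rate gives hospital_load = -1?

Substituting into the hospital_load equation gives hospital_load = -vax_rate + 9.
Solve -vax_rate + 9 = -1: vax_rate = (-1 - 9) / -1 = 10.

vax_rate = 10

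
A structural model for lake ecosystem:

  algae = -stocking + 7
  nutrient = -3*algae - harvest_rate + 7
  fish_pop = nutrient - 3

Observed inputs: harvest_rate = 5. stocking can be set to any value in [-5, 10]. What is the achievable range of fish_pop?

Substituting into the nutrient equation gives nutrient = 3*stocking - 19.
This gives fish_pop = 3*stocking - 22.
Linear in stocking, so extremes are at the endpoints: stocking = -5 gives fish_pop = -37; stocking = 10 gives fish_pop = 8.

-37 to 8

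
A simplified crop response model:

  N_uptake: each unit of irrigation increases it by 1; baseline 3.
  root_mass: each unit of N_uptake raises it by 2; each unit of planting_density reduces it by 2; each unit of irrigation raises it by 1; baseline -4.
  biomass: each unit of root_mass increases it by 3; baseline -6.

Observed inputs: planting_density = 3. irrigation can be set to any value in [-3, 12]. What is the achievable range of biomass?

-45 to 90

Substituting into the root_mass equation gives root_mass = 3*irrigation - 4.
Substituting into the biomass equation gives biomass = 9*irrigation - 18.
Linear in irrigation, so extremes are at the endpoints: irrigation = -3 gives biomass = -45; irrigation = 12 gives biomass = 90.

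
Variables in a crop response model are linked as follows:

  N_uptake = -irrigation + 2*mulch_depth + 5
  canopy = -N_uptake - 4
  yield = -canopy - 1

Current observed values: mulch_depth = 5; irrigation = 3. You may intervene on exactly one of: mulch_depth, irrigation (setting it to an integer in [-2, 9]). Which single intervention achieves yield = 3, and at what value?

set mulch_depth = -1

Intervening on mulch_depth: with other inputs at their observed values, yield = 2*mulch_depth + 5. Solving for 3 gives mulch_depth = -1, within [-2, 9].
Intervening on irrigation: yield = -irrigation + 18. Reaching 3 requires irrigation = 15, outside [-2, 9].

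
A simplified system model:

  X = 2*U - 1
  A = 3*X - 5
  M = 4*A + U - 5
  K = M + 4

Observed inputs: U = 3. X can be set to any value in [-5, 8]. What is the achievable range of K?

-78 to 78

Intervening on X fixes its value directly, overriding its dependence on U.
Substituting into the M equation gives M = 12*X - 22.
So K = 12*X - 18.
Linear in X, so extremes are at the endpoints: X = -5 gives K = -78; X = 8 gives K = 78.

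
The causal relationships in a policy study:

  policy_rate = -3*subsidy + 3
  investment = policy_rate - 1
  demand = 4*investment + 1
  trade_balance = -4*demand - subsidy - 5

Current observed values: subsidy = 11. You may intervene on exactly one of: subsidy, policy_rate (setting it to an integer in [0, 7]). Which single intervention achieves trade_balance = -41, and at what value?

Intervening on subsidy: with other inputs at their observed values, trade_balance = 47*subsidy - 41. Solving for -41 gives subsidy = 0, within [0, 7].
Intervening on policy_rate: trade_balance = -16*policy_rate - 4. Reaching -41 requires policy_rate = 37/16, not an integer.

set subsidy = 0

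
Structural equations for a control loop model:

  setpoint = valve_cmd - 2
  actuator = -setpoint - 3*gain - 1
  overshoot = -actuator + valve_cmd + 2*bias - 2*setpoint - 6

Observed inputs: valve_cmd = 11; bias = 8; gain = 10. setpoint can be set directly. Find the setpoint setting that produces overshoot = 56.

setpoint = -4

Intervening on setpoint fixes its value directly, overriding its dependence on valve_cmd.
Substituting into the actuator equation gives actuator = -setpoint - 31.
overshoot becomes -setpoint + 52.
Solve -setpoint + 52 = 56: setpoint = (56 - 52) / -1 = -4.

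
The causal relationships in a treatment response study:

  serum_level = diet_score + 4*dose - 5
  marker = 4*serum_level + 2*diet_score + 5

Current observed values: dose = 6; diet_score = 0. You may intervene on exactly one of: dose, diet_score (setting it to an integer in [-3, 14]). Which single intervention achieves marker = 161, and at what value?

Intervening on dose: with other inputs at their observed values, marker = 16*dose - 15. Solving for 161 gives dose = 11, within [-3, 14].
Intervening on diet_score: marker = 6*diet_score + 81. Reaching 161 requires diet_score = 40/3, not an integer.

set dose = 11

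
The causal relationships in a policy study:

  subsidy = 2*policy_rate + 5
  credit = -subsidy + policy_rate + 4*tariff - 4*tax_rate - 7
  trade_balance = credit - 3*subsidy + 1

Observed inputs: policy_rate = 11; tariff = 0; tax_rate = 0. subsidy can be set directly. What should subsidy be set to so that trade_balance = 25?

Intervening on subsidy fixes its value directly, overriding its dependence on policy_rate.
Substituting into the credit equation gives credit = -subsidy + 4.
So trade_balance = -4*subsidy + 5.
Solve -4*subsidy + 5 = 25: subsidy = (25 - 5) / -4 = -5.

subsidy = -5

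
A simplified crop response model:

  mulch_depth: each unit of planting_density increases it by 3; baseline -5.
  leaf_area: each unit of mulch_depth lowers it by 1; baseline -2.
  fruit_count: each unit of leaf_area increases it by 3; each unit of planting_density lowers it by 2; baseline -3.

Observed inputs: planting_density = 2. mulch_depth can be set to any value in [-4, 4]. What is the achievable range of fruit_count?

-25 to -1

Intervening on mulch_depth fixes its value directly, overriding its dependence on planting_density.
Substituting into the fruit_count equation gives fruit_count = -3*mulch_depth - 13.
Linear in mulch_depth, so extremes are at the endpoints: mulch_depth = -4 gives fruit_count = -1; mulch_depth = 4 gives fruit_count = -25.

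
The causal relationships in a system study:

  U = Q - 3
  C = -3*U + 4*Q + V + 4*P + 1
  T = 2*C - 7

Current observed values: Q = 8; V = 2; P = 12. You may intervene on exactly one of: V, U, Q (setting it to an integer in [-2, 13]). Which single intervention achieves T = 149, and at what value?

Intervening on V: with other inputs at their observed values, T = 2*V + 125. Solving for 149 gives V = 12, within [-2, 13].
Intervening on U: T = -6*U + 159. Reaching 149 requires U = 5/3, not an integer.
Intervening on Q: T = 2*Q + 113. Reaching 149 requires Q = 18, outside [-2, 13].

set V = 12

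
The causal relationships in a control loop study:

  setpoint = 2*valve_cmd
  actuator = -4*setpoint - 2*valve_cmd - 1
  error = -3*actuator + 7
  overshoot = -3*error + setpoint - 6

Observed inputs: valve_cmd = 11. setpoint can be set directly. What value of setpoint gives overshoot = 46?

Intervening on setpoint fixes its value directly, overriding its dependence on valve_cmd.
Substituting into the actuator equation gives actuator = -4*setpoint - 23.
Substituting into the error equation gives error = 12*setpoint + 76.
Substituting into the overshoot equation gives overshoot = -35*setpoint - 234.
Solve -35*setpoint - 234 = 46: setpoint = (46 + 234) / -35 = -8.

setpoint = -8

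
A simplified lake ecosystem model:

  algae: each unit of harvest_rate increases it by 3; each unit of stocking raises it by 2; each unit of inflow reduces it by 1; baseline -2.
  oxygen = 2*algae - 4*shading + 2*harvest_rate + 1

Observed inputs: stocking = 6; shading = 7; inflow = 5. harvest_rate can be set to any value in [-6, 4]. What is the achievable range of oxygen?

-65 to 15

Substituting into the algae equation gives algae = 3*harvest_rate + 5.
Substituting into the oxygen equation gives oxygen = 8*harvest_rate - 17.
Linear in harvest_rate, so extremes are at the endpoints: harvest_rate = -6 gives oxygen = -65; harvest_rate = 4 gives oxygen = 15.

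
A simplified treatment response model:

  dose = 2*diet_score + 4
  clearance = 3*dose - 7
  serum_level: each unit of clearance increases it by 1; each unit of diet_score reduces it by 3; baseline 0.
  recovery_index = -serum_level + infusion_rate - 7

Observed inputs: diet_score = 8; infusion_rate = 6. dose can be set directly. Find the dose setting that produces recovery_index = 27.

Intervening on dose fixes its value directly, overriding its dependence on diet_score.
Substituting into the serum_level equation gives serum_level = 3*dose - 31.
Substituting into the recovery_index equation gives recovery_index = -3*dose + 30.
Solve -3*dose + 30 = 27: dose = (27 - 30) / -3 = 1.

dose = 1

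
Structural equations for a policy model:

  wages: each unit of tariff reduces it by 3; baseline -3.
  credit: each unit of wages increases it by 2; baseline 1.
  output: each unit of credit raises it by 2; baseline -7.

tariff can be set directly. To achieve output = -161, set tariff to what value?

Substituting into the credit equation gives credit = -6*tariff - 5.
output becomes -12*tariff - 17.
Solve -12*tariff - 17 = -161: tariff = (-161 + 17) / -12 = 12.

tariff = 12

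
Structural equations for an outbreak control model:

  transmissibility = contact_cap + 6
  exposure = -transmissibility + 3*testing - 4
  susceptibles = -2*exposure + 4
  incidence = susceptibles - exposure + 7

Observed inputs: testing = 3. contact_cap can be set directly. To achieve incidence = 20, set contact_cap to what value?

contact_cap = 2

Substituting into the exposure equation gives exposure = -contact_cap - 1.
Substituting into the susceptibles equation gives susceptibles = 2*contact_cap + 6.
Substituting into the incidence equation gives incidence = 3*contact_cap + 14.
Solve 3*contact_cap + 14 = 20: contact_cap = (20 - 14) / 3 = 2.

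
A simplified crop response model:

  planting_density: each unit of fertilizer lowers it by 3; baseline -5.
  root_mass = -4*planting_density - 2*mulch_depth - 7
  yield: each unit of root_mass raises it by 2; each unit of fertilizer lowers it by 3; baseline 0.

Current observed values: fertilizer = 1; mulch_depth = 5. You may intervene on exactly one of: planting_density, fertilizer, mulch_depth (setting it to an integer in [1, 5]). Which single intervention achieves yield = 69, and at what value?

set fertilizer = 3

Intervening on planting_density: yield = -8*planting_density - 37. Reaching 69 requires planting_density = -53/4, not an integer.
Intervening on fertilizer: with other inputs at their observed values, yield = 21*fertilizer + 6. Solving for 69 gives fertilizer = 3, within [1, 5].
Intervening on mulch_depth: yield = -4*mulch_depth + 47. Reaching 69 requires mulch_depth = -11/2, not an integer.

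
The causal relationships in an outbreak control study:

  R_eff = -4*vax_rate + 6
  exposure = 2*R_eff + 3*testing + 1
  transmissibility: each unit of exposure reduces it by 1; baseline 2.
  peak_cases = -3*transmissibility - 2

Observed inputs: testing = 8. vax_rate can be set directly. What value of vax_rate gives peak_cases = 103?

vax_rate = 0

Substituting into the exposure equation gives exposure = -8*vax_rate + 37.
This gives transmissibility = 8*vax_rate - 35.
Substituting into the peak_cases equation gives peak_cases = -24*vax_rate + 103.
Solve -24*vax_rate + 103 = 103: vax_rate = (103 - 103) / -24 = 0.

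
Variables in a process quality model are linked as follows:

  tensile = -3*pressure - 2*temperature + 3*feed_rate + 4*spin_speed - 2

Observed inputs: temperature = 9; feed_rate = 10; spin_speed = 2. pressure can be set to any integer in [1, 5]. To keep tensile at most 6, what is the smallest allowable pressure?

Substituting into the tensile equation gives tensile = -3*pressure + 18.
Require -3*pressure + 18 ≤ 6, so pressure ≥ 4.
The smallest integer in [1, 5] satisfying this is 4.

pressure = 4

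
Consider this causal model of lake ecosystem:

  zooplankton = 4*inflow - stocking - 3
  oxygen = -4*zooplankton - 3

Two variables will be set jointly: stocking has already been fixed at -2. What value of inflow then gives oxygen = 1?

inflow = 0

With stocking held at -2:
Substituting into the zooplankton equation gives zooplankton = 4*inflow - 1.
oxygen becomes -16*inflow + 1.
Solve -16*inflow + 1 = 1: inflow = (1 - 1) / -16 = 0.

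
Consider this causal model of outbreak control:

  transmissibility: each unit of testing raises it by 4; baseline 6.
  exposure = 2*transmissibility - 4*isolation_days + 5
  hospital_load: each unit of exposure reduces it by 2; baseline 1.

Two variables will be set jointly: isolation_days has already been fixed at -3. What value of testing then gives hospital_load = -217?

With isolation_days held at -3:
Substituting into the exposure equation gives exposure = 8*testing + 29.
hospital_load becomes -16*testing - 57.
Solve -16*testing - 57 = -217: testing = (-217 + 57) / -16 = 10.

testing = 10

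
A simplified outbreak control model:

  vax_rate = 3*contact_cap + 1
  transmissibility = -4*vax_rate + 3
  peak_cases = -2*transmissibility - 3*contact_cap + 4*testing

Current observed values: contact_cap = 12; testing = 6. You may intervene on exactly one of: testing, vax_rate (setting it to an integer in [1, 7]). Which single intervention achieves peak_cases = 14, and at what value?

Intervening on testing: peak_cases = 4*testing + 254. Reaching 14 requires testing = -60, outside [1, 7].
Intervening on vax_rate: with other inputs at their observed values, peak_cases = 8*vax_rate - 18. Solving for 14 gives vax_rate = 4, within [1, 7].

set vax_rate = 4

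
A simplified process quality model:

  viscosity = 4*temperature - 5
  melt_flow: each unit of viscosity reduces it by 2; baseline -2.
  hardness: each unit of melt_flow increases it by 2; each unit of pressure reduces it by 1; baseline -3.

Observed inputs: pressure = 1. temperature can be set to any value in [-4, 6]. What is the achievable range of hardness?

-84 to 76

Substituting into the melt_flow equation gives melt_flow = -8*temperature + 8.
hardness becomes -16*temperature + 12.
Linear in temperature, so extremes are at the endpoints: temperature = -4 gives hardness = 76; temperature = 6 gives hardness = -84.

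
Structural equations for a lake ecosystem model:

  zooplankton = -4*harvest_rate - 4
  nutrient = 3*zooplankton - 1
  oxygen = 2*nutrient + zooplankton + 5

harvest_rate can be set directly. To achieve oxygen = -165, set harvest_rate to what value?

harvest_rate = 5

Substituting into the nutrient equation gives nutrient = -12*harvest_rate - 13.
This gives oxygen = -28*harvest_rate - 25.
Solve -28*harvest_rate - 25 = -165: harvest_rate = (-165 + 25) / -28 = 5.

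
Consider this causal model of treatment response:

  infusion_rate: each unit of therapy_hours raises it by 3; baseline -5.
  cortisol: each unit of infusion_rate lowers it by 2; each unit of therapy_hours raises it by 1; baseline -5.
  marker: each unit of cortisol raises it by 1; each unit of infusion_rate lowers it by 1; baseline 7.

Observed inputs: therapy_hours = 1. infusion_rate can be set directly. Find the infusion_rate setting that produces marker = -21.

Intervening on infusion_rate fixes its value directly, overriding its dependence on therapy_hours.
Substituting into the cortisol equation gives cortisol = -2*infusion_rate - 4.
Substituting into the marker equation gives marker = -3*infusion_rate + 3.
Solve -3*infusion_rate + 3 = -21: infusion_rate = (-21 - 3) / -3 = 8.

infusion_rate = 8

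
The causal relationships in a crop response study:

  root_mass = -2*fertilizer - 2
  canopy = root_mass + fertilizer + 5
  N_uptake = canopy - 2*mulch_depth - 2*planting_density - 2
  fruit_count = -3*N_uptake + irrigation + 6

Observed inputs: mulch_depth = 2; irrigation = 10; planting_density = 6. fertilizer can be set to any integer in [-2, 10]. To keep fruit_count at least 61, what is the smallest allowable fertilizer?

Substituting into the canopy equation gives canopy = -fertilizer + 3.
This gives N_uptake = -fertilizer - 15.
This gives fruit_count = 3*fertilizer + 61.
Require 3*fertilizer + 61 ≥ 61, so fertilizer ≥ 0.
The smallest integer in [-2, 10] satisfying this is 0.

fertilizer = 0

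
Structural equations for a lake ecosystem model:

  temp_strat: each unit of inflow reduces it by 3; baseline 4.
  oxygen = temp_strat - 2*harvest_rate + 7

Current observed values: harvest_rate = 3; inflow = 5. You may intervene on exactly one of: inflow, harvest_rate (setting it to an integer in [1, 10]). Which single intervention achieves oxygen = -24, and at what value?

Intervening on inflow: oxygen = -3*inflow + 5. Reaching -24 requires inflow = 29/3, not an integer.
Intervening on harvest_rate: with other inputs at their observed values, oxygen = -2*harvest_rate - 4. Solving for -24 gives harvest_rate = 10, within [1, 10].

set harvest_rate = 10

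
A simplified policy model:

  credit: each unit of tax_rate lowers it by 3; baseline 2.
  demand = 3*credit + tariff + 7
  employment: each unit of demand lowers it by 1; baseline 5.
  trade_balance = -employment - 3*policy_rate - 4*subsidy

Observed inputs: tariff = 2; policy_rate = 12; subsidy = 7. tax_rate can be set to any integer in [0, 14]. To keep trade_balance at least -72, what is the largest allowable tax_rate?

tax_rate = 2

Substituting into the demand equation gives demand = -9*tax_rate + 15.
Substituting into the employment equation gives employment = 9*tax_rate - 10.
This gives trade_balance = -9*tax_rate - 54.
Require -9*tax_rate - 54 ≥ -72, so tax_rate ≤ 2.
The largest integer in [0, 14] satisfying this is 2.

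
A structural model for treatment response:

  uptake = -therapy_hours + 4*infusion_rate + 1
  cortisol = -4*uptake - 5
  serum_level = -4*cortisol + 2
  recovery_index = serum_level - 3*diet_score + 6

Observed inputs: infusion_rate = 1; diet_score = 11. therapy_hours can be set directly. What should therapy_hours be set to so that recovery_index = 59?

Substituting into the uptake equation gives uptake = -therapy_hours + 5.
cortisol becomes 4*therapy_hours - 25.
Substituting into the serum_level equation gives serum_level = -16*therapy_hours + 102.
recovery_index becomes -16*therapy_hours + 75.
Solve -16*therapy_hours + 75 = 59: therapy_hours = (59 - 75) / -16 = 1.

therapy_hours = 1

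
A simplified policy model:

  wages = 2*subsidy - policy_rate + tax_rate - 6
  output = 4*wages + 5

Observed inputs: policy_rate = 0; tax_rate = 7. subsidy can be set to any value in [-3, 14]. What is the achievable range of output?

-15 to 121

Substituting into the wages equation gives wages = 2*subsidy + 1.
Substituting into the output equation gives output = 8*subsidy + 9.
Linear in subsidy, so extremes are at the endpoints: subsidy = -3 gives output = -15; subsidy = 14 gives output = 121.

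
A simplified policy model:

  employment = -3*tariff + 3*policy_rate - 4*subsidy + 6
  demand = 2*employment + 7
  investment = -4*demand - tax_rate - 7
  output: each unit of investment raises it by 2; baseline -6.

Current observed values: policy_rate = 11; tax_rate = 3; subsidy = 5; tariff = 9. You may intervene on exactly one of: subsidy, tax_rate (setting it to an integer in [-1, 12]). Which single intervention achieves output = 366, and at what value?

Intervening on subsidy: with other inputs at their observed values, output = 64*subsidy - 274. Solving for 366 gives subsidy = 10, within [-1, 12].
Intervening on tax_rate: output = -2*tax_rate + 52. Reaching 366 requires tax_rate = -157, outside [-1, 12].

set subsidy = 10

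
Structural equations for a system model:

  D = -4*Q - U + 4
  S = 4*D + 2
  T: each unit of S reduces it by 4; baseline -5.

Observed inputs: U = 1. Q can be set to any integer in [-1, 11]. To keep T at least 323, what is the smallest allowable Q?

Substituting into the D equation gives D = -4*Q + 3.
So S = -16*Q + 14.
So T = 64*Q - 61.
Require 64*Q - 61 ≥ 323, so Q ≥ 6.
The smallest integer in [-1, 11] satisfying this is 6.

Q = 6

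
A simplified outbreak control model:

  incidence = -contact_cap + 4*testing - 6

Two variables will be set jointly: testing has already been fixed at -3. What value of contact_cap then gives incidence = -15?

contact_cap = -3

With testing held at -3:
Substituting into the incidence equation gives incidence = -contact_cap - 18.
Solve -contact_cap - 18 = -15: contact_cap = (-15 + 18) / -1 = -3.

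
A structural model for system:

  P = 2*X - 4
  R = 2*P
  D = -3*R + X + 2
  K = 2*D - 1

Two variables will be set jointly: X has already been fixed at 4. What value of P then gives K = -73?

P = 7

With X held at 4:
Intervening on P fixes its value directly, overriding its dependence on X.
Substituting into the D equation gives D = -6*P + 6.
Substituting into the K equation gives K = -12*P + 11.
Solve -12*P + 11 = -73: P = (-73 - 11) / -12 = 7.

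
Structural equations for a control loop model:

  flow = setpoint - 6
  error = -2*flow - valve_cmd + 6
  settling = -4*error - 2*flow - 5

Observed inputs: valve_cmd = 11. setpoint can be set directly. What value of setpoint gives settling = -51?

setpoint = -5

Substituting into the error equation gives error = -2*setpoint + 7.
settling becomes 6*setpoint - 21.
Solve 6*setpoint - 21 = -51: setpoint = (-51 + 21) / 6 = -5.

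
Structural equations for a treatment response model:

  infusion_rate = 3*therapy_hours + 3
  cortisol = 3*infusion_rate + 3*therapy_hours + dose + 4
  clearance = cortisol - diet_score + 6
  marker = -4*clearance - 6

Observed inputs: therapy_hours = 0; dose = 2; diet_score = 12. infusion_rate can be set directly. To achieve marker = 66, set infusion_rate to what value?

infusion_rate = -6

Intervening on infusion_rate fixes its value directly, overriding its dependence on therapy_hours.
Substituting into the cortisol equation gives cortisol = 3*infusion_rate + 6.
Substituting into the clearance equation gives clearance = 3*infusion_rate.
Substituting into the marker equation gives marker = -12*infusion_rate - 6.
Solve -12*infusion_rate - 6 = 66: infusion_rate = (66 + 6) / -12 = -6.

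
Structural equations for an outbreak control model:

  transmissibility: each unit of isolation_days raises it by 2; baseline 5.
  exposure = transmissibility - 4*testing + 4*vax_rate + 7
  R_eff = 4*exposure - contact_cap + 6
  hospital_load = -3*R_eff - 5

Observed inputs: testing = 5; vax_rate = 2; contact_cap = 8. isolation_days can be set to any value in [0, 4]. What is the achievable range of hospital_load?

Substituting into the exposure equation gives exposure = 2*isolation_days.
This gives R_eff = 8*isolation_days - 2.
So hospital_load = -24*isolation_days + 1.
Linear in isolation_days, so extremes are at the endpoints: isolation_days = 0 gives hospital_load = 1; isolation_days = 4 gives hospital_load = -95.

-95 to 1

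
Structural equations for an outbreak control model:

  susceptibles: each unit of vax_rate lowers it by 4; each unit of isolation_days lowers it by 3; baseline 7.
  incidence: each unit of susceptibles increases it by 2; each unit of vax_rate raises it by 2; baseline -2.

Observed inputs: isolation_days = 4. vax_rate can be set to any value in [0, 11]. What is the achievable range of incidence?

-78 to -12

Substituting into the susceptibles equation gives susceptibles = -4*vax_rate - 5.
Substituting into the incidence equation gives incidence = -6*vax_rate - 12.
Linear in vax_rate, so extremes are at the endpoints: vax_rate = 0 gives incidence = -12; vax_rate = 11 gives incidence = -78.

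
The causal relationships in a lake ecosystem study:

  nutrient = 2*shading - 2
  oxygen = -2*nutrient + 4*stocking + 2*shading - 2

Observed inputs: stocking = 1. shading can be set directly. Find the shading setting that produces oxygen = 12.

shading = -3

Substituting into the oxygen equation gives oxygen = -2*shading + 6.
Solve -2*shading + 6 = 12: shading = (12 - 6) / -2 = -3.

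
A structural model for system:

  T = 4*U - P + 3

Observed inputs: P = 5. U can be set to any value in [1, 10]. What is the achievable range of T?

2 to 38

Substituting into the T equation gives T = 4*U - 2.
Linear in U, so extremes are at the endpoints: U = 1 gives T = 2; U = 10 gives T = 38.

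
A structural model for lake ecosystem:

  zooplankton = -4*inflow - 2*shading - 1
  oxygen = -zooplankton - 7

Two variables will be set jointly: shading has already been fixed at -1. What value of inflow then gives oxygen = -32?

With shading held at -1:
Substituting into the zooplankton equation gives zooplankton = -4*inflow + 1.
oxygen becomes 4*inflow - 8.
Solve 4*inflow - 8 = -32: inflow = (-32 + 8) / 4 = -6.

inflow = -6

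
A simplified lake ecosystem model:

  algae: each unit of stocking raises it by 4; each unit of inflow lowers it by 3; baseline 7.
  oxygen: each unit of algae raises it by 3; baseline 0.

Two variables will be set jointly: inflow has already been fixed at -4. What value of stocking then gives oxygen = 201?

stocking = 12

With inflow held at -4:
Substituting into the algae equation gives algae = 4*stocking + 19.
So oxygen = 12*stocking + 57.
Solve 12*stocking + 57 = 201: stocking = (201 - 57) / 12 = 12.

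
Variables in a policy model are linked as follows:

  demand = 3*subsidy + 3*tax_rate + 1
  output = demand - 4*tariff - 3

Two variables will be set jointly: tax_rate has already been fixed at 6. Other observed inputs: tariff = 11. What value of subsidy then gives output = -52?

subsidy = -8

With tax_rate held at 6:
Substituting into the demand equation gives demand = 3*subsidy + 19.
output becomes 3*subsidy - 28.
Solve 3*subsidy - 28 = -52: subsidy = (-52 + 28) / 3 = -8.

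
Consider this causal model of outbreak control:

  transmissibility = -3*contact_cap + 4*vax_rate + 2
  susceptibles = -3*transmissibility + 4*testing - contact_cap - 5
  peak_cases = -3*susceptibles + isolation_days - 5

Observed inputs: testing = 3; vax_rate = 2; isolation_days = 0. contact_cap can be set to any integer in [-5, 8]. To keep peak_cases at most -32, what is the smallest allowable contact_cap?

contact_cap = 4

Substituting into the transmissibility equation gives transmissibility = -3*contact_cap + 10.
susceptibles becomes 8*contact_cap - 23.
Substituting into the peak_cases equation gives peak_cases = -24*contact_cap + 64.
Require -24*contact_cap + 64 ≤ -32, so contact_cap ≥ 4.
The smallest integer in [-5, 8] satisfying this is 4.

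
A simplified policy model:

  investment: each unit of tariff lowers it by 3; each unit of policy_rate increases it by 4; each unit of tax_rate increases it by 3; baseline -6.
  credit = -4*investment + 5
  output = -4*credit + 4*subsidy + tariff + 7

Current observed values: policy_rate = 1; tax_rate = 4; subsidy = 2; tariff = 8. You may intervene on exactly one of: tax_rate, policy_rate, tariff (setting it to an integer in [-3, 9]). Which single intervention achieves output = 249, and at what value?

Intervening on tax_rate: output = 48*tax_rate - 413. Reaching 249 requires tax_rate = 331/24, not an integer.
Intervening on policy_rate: output = 64*policy_rate - 285. Reaching 249 requires policy_rate = 267/32, not an integer.
Intervening on tariff: with other inputs at their observed values, output = -47*tariff + 155. Solving for 249 gives tariff = -2, within [-3, 9].

set tariff = -2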